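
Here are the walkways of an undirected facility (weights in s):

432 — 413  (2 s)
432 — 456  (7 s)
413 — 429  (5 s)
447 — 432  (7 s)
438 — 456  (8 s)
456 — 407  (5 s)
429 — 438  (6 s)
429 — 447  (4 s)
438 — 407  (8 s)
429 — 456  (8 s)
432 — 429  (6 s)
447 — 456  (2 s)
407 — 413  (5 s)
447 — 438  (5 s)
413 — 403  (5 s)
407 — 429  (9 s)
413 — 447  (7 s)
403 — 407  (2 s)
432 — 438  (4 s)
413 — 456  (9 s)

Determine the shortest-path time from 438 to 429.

6 s

Compare a few routes:
438–429: 6 = 6
438–432–429: 4+6 = 10
438–447–429: 5+4 = 9
Cheapest is 438–429 at 6 s.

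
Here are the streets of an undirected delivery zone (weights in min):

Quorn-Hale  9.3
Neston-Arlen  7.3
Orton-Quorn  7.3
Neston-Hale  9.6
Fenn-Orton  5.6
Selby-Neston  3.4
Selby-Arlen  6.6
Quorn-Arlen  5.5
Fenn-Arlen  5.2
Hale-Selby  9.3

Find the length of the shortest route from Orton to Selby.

Shortest distances from Orton:
Orton: 0
Fenn: 5.6  (via Orton)
Quorn: 7.3  (via Orton)
Arlen: 10.8  (via Fenn)
Hale: 16.6  (via Quorn)
Selby: 17.4  (via Arlen)
Shortest route: Orton → Fenn → Arlen → Selby = 17.4 min.

17.4 min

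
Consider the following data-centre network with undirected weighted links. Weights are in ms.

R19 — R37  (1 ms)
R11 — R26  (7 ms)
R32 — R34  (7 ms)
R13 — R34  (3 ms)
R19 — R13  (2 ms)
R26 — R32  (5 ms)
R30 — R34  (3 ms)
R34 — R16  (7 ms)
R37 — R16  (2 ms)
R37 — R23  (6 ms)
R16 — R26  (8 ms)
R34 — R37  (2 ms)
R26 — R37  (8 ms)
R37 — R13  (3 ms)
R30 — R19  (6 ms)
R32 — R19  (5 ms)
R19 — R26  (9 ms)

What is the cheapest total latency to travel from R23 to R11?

21 ms

Shortest distances from R23:
R23: 0
R37: 6  (via R23)
R19: 7  (via R37)
R16: 8  (via R37)
R34: 8  (via R37)
R13: 9  (via R37)
R30: 11  (via R34)
R32: 12  (via R19)
R26: 14  (via R37)
R11: 21  (via R26)
Shortest route: R23 → R37 → R26 → R11 = 21 ms.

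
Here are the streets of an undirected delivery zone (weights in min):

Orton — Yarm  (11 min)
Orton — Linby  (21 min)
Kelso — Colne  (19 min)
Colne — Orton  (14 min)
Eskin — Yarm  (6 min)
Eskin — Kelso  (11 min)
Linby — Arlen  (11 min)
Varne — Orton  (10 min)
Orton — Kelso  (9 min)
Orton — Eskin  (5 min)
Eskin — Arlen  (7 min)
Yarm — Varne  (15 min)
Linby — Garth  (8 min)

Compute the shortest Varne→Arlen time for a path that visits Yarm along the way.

Shortest Varne→Yarm: Varne → Yarm = 15
Shortest Yarm→Arlen: Yarm → Eskin → Arlen = 13
Total via Yarm: 15 + 13 = 28 min.

28 min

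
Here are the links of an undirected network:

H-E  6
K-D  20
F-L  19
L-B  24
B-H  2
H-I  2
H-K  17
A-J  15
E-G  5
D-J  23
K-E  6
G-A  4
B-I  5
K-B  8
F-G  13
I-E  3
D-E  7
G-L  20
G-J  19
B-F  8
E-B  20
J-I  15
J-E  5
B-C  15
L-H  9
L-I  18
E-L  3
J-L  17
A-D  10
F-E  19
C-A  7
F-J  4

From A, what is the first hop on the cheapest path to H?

G

Compare a few routes:
A–G–E–L–H: 4+5+3+9 = 21
A–G–E–H: 4+5+6 = 15
A–G–E–I–B–H: 4+5+3+5+2 = 19
A–G–E–I–H: 4+5+3+2 = 14
Cheapest is A–G–E–I–H at 14.
So from A the first move is to G.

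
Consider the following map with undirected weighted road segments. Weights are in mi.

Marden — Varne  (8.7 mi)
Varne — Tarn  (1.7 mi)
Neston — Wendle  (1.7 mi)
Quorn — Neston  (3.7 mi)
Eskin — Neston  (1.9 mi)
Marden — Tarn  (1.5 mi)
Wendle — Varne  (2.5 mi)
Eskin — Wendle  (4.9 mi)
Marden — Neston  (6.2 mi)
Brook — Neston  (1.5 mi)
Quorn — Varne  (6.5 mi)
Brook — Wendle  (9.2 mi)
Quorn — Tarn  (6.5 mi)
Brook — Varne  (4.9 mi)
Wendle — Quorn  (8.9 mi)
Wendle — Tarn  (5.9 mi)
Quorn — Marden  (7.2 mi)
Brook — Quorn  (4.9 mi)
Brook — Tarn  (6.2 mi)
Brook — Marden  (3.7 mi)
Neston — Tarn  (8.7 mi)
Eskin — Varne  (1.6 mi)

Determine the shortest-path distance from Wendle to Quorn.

Settle nodes by increasing distance from Wendle:
Wendle: 0
Neston: 1.7  (via Wendle)
Varne: 2.5  (via Wendle)
Brook: 3.2  (via Neston)
Eskin: 3.6  (via Neston)
Tarn: 4.2  (via Varne)
Quorn: 5.4  (via Neston)
Shortest route: Wendle–Neston–Quorn = 5.4 mi.

5.4 mi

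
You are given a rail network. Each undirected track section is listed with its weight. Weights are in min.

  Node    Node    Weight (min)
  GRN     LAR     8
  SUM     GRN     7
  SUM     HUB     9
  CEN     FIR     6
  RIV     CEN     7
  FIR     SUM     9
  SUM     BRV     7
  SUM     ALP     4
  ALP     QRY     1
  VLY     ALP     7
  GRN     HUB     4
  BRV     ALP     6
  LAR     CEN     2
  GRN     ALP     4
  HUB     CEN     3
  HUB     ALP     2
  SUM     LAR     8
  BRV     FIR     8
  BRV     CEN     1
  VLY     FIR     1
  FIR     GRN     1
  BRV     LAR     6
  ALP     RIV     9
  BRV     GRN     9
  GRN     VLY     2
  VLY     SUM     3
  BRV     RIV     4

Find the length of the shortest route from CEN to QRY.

Settle nodes by increasing distance from CEN:
CEN: 0
BRV: 1  (via CEN)
LAR: 2  (via CEN)
HUB: 3  (via CEN)
RIV: 5  (via BRV)
ALP: 5  (via HUB)
FIR: 6  (via CEN)
QRY: 6  (via ALP)
Shortest route: CEN–HUB–ALP–QRY = 6 min.

6 min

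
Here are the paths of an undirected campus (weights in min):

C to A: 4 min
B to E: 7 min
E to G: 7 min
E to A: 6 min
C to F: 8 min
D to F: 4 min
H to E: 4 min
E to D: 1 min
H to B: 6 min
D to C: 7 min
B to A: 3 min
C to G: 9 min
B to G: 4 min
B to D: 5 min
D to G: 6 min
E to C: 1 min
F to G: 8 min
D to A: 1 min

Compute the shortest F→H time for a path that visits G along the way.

Best F to G: F–G costing 8
Shortest G→H: G–B–H = 10
Total via G: 8 + 10 = 18 min.

18 min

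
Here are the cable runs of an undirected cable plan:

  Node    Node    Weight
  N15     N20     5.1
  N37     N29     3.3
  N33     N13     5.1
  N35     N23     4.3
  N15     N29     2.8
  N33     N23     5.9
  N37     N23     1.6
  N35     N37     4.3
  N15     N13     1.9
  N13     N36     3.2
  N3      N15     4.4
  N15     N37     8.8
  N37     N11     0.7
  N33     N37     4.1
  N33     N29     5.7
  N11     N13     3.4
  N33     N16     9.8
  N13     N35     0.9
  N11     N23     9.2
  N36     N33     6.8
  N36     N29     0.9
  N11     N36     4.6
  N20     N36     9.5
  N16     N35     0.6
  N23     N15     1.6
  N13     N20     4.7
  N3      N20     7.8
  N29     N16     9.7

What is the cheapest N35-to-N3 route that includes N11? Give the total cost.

Shortest N35→N11: N35 → N13 → N11 = 4.3
Shortest N11→N3: N11 → N37 → N23 → N15 → N3 = 8.3
Total via N11: 4.3 + 8.3 = 12.6.

12.6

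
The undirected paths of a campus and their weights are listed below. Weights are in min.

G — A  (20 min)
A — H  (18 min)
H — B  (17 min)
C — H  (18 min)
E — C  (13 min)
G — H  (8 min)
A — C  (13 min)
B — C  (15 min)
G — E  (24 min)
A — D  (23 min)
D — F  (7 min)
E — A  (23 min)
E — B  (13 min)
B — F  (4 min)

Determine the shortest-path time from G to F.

29 min

Shortest distances from G:
G: 0
H: 8  (via G)
A: 20  (via G)
E: 24  (via G)
B: 25  (via H)
C: 26  (via H)
F: 29  (via B)
Shortest route: G–H–B–F = 29 min.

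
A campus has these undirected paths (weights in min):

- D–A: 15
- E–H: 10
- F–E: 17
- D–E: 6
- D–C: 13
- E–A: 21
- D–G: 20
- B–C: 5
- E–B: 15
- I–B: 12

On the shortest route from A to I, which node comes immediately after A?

D

Candidate routes:
A - E - B - I: 21+15+12 = 48
A - D - E - B - I: 15+6+15+12 = 48
A - D - C - B - I: 15+13+5+12 = 45
Cheapest is A - D - C - B - I at 45 min.
So from A the first move is to D.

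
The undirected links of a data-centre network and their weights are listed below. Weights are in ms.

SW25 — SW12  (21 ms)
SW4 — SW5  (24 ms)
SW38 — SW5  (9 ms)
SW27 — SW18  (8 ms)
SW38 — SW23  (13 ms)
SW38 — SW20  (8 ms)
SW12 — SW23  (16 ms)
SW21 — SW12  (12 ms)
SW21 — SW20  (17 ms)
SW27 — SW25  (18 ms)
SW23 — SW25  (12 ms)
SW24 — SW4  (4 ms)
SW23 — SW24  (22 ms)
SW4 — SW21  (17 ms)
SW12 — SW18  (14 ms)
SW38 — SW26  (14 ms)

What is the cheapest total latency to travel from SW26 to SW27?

57 ms

Running Dijkstra from SW26:
SW26: 0
SW38: 14  (via SW26)
SW20: 22  (via SW38)
SW5: 23  (via SW38)
SW23: 27  (via SW38)
SW25: 39  (via SW23)
SW21: 39  (via SW20)
SW12: 43  (via SW23)
SW4: 47  (via SW5)
SW24: 49  (via SW23)
SW18: 57  (via SW12)
SW27: 57  (via SW25)
Shortest route: SW26 → SW38 → SW23 → SW25 → SW27 = 57 ms.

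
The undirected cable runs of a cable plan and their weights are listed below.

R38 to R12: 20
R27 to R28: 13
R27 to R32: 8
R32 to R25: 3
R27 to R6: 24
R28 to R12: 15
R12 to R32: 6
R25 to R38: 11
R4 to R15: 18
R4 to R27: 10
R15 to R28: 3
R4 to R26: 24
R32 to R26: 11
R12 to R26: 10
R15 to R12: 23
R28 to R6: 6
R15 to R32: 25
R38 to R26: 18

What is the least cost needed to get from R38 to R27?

Shortest distances from R38:
R38: 0
R25: 11  (via R38)
R32: 14  (via R25)
R26: 18  (via R38)
R12: 20  (via R38)
R27: 22  (via R32)
Shortest route: R38–R25–R32–R27 = 22.

22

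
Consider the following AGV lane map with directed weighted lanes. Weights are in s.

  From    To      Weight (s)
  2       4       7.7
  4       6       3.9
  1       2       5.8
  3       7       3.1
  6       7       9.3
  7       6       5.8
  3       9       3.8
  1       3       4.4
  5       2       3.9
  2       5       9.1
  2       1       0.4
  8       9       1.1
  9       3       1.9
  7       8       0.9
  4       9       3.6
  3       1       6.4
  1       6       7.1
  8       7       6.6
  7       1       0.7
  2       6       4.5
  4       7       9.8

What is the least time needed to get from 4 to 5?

Shortest distances from 4:
4: 0
9: 3.6  (via 4)
6: 3.9  (via 4)
3: 5.5  (via 9)
7: 8.6  (via 3)
1: 9.3  (via 7)
8: 9.5  (via 7)
2: 15.1  (via 1)
5: 24.2  (via 2)
Shortest route: 4–9–3–7–1–2–5 = 24.2 s.

24.2 s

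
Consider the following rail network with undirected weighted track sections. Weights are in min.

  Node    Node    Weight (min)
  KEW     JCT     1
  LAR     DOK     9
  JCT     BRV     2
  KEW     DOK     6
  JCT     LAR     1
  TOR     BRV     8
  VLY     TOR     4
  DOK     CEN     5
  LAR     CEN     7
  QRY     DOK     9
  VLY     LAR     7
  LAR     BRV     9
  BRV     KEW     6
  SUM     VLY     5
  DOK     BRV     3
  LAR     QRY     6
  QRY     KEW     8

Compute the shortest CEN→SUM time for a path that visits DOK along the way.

23 min

Best CEN to DOK: CEN–DOK costing 5
Shortest DOK→SUM: DOK–BRV–JCT–LAR–VLY–SUM = 18
Total via DOK: 5 + 18 = 23 min.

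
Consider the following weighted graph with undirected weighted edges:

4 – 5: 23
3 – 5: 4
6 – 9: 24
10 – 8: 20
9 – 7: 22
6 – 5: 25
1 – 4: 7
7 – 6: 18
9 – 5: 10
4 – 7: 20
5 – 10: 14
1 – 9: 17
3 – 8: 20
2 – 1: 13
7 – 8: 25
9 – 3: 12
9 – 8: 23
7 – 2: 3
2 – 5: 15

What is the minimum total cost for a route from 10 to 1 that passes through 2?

Shortest 10→2: 10 → 5 → 2 = 29
Best 2 to 1: 2 → 1 costing 13
Total via 2: 29 + 13 = 42.

42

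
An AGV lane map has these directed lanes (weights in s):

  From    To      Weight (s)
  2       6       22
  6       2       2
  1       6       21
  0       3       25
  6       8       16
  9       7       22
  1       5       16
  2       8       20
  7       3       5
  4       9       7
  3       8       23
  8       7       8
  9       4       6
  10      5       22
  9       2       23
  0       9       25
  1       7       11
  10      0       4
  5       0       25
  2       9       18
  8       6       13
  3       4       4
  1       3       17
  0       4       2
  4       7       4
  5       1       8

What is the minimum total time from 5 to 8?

Shortest distances from 5:
5: 0
1: 8  (via 5)
7: 19  (via 1)
3: 24  (via 7)
0: 25  (via 5)
4: 27  (via 0)
6: 29  (via 1)
2: 31  (via 6)
9: 34  (via 4)
8: 45  (via 6)
Shortest route: 5 → 1 → 6 → 8 = 45 s.

45 s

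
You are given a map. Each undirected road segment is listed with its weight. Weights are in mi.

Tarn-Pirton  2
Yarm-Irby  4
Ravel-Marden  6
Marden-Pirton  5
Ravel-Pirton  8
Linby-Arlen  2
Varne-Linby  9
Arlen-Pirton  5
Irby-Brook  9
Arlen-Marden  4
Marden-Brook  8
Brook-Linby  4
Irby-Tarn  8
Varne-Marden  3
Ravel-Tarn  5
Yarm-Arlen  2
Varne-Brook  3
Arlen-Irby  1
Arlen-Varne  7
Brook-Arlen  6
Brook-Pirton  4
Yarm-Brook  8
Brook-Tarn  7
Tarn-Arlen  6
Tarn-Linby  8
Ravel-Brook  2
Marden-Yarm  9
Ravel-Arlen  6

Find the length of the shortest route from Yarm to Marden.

6 mi

Candidate routes:
Yarm → Marden: 9 = 9
Yarm → Arlen → Marden: 2+4 = 6
The minimum is 6 mi via Yarm → Arlen → Marden.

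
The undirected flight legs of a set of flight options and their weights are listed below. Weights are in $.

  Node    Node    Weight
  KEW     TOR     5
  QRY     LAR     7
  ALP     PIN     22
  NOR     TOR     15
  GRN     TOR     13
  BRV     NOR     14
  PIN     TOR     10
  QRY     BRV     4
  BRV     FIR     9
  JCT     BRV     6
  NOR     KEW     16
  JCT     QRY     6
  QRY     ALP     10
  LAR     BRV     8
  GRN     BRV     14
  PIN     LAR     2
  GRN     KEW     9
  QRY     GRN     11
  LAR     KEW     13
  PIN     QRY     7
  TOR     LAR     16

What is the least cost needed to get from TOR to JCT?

$23

Settle nodes by increasing distance from TOR:
TOR: 0
KEW: 5  (via TOR)
PIN: 10  (via TOR)
LAR: 12  (via PIN)
GRN: 13  (via TOR)
NOR: 15  (via TOR)
QRY: 17  (via PIN)
BRV: 20  (via LAR)
JCT: 23  (via QRY)
Shortest route: TOR → PIN → QRY → JCT = $23.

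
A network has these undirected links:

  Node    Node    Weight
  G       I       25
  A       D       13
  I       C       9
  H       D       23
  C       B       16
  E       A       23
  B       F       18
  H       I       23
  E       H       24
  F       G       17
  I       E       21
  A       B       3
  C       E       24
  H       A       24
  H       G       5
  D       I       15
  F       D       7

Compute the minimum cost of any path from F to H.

Enumerating some paths:
F–G–H: 17+5 = 22
F–D–I–H: 7+15+23 = 45
F–D–H: 7+23 = 30
F–D–A–H: 7+13+24 = 44
Cheapest is F–G–H at 22.

22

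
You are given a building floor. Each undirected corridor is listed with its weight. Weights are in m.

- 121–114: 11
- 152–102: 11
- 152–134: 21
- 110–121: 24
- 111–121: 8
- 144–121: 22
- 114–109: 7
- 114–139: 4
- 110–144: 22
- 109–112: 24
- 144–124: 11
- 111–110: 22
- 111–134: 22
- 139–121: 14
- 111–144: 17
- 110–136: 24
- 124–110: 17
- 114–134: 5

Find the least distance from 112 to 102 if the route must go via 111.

Shortest 112→111: 112–109–114–121–111 = 50
Best 111 to 102: 111–134–152–102 costing 54
Total via 111: 50 + 54 = 104 m.

104 m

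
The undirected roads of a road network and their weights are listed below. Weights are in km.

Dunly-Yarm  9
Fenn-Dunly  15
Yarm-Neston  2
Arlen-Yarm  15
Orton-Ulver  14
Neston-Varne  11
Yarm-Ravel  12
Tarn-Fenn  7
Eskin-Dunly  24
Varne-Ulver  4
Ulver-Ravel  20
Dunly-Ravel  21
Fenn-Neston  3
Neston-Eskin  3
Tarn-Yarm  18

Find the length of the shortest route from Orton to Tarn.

39 km

Enumerating some paths:
Orton → Ulver → Ravel → Yarm → Neston → Fenn → Tarn: 14+20+12+2+3+7 = 58
Orton → Ulver → Varne → Neston → Yarm → Tarn: 14+4+11+2+18 = 49
Orton → Ulver → Varne → Neston → Yarm → Dunly → Fenn → Tarn: 14+4+11+2+9+15+7 = 62
Orton → Ulver → Varne → Neston → Fenn → Tarn: 14+4+11+3+7 = 39
Cheapest is Orton → Ulver → Varne → Neston → Fenn → Tarn at 39 km.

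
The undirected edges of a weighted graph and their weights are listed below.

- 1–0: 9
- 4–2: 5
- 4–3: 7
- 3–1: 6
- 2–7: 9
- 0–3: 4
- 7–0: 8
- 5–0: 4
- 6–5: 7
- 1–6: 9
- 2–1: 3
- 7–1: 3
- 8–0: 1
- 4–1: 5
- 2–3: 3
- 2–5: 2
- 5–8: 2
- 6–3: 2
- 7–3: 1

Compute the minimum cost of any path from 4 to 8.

9

Enumerating some paths:
4–2–5–8: 5+2+2 = 9
4–2–5–0–8: 5+2+4+1 = 12
The minimum is 9 via 4–2–5–8.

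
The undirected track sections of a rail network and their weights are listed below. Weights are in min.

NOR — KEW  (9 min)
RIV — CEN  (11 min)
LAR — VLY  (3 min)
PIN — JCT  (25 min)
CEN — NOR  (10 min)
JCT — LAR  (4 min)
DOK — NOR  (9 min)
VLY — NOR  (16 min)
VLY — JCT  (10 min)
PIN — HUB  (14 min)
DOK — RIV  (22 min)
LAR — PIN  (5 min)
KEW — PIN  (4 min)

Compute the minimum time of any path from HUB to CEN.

37 min

Candidate routes:
HUB - PIN - LAR - VLY - NOR - CEN: 14+5+3+16+10 = 48
HUB - PIN - KEW - NOR - CEN: 14+4+9+10 = 37
Cheapest is HUB - PIN - KEW - NOR - CEN at 37 min.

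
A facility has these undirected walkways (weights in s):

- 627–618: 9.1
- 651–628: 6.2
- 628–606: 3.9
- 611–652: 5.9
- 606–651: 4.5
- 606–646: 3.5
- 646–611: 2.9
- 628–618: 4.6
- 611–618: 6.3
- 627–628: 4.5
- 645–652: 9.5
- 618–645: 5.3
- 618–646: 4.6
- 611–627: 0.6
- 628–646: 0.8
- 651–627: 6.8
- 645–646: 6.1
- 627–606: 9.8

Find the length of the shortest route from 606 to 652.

12.3 s

Settle nodes by increasing distance from 606:
606: 0
646: 3.5  (via 606)
628: 3.9  (via 606)
651: 4.5  (via 606)
611: 6.4  (via 646)
627: 7  (via 611)
618: 8.1  (via 646)
645: 9.6  (via 646)
652: 12.3  (via 611)
Shortest route: 606–646–611–652 = 12.3 s.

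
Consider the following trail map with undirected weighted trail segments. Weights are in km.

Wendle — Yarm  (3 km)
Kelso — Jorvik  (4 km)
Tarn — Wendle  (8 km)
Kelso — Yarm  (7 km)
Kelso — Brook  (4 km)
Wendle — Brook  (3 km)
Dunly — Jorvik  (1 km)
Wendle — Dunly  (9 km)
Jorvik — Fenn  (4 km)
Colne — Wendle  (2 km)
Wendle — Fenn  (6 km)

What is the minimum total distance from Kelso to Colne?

9 km

Candidate routes:
Kelso - Yarm - Wendle - Colne: 7+3+2 = 12
Kelso - Jorvik - Fenn - Wendle - Colne: 4+4+6+2 = 16
Kelso - Jorvik - Dunly - Wendle - Colne: 4+1+9+2 = 16
Kelso - Brook - Wendle - Colne: 4+3+2 = 9
The minimum is 9 km via Kelso - Brook - Wendle - Colne.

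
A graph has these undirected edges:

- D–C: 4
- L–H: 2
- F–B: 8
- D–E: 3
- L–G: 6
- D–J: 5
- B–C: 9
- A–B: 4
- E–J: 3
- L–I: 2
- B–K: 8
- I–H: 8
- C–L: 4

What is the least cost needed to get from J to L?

13

Shortest distances from J:
J: 0
E: 3  (via J)
D: 5  (via J)
C: 9  (via D)
L: 13  (via C)
Shortest route: J–D–C–L = 13.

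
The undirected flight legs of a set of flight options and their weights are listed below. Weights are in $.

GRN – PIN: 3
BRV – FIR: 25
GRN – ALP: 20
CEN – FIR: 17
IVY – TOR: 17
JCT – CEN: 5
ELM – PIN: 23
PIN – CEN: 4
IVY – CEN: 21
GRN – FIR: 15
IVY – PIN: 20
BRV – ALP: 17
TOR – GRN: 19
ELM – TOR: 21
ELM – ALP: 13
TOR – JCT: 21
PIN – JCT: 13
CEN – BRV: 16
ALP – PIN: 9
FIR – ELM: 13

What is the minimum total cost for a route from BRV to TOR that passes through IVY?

Best BRV to IVY: BRV–CEN–IVY costing 37
Best IVY to TOR: IVY–TOR costing 17
Total via IVY: 37 + 17 = $54.

$54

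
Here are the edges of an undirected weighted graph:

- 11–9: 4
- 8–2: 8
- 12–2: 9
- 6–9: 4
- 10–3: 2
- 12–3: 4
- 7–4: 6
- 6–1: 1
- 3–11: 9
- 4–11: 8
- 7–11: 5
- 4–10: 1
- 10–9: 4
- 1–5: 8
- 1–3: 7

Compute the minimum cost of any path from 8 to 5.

Settle nodes by increasing distance from 8:
8: 0
2: 8  (via 8)
12: 17  (via 2)
3: 21  (via 12)
10: 23  (via 3)
4: 24  (via 10)
9: 27  (via 10)
1: 28  (via 3)
6: 29  (via 1)
7: 30  (via 4)
11: 30  (via 3)
5: 36  (via 1)
Shortest route: 8 → 2 → 12 → 3 → 1 → 5 = 36.

36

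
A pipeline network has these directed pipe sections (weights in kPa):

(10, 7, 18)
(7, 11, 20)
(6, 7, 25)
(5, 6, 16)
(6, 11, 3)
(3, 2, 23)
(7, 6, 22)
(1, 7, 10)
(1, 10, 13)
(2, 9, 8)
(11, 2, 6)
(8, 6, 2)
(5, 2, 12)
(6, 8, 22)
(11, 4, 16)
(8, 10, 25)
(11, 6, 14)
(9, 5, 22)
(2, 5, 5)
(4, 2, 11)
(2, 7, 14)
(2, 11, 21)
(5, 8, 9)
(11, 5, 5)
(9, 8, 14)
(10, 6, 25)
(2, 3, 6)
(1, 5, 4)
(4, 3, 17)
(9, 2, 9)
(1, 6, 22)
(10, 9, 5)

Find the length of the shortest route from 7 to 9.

34 kPa

Enumerating some paths:
7 → 11 → 2 → 9: 20+6+8 = 34
7 → 6 → 11 → 2 → 9: 22+3+6+8 = 39
Cheapest is 7 → 11 → 2 → 9 at 34 kPa.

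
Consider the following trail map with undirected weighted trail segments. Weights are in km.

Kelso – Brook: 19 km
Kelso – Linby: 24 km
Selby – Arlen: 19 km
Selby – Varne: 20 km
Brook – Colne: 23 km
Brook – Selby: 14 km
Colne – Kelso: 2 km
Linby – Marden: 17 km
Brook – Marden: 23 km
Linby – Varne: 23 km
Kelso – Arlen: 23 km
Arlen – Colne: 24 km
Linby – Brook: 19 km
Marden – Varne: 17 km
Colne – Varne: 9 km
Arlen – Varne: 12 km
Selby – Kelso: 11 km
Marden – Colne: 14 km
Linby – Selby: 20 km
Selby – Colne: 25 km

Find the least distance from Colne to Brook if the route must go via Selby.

27 km

Best Colne to Selby: Colne → Kelso → Selby costing 13
Shortest Selby→Brook: Selby → Brook = 14
Total via Selby: 13 + 14 = 27 km.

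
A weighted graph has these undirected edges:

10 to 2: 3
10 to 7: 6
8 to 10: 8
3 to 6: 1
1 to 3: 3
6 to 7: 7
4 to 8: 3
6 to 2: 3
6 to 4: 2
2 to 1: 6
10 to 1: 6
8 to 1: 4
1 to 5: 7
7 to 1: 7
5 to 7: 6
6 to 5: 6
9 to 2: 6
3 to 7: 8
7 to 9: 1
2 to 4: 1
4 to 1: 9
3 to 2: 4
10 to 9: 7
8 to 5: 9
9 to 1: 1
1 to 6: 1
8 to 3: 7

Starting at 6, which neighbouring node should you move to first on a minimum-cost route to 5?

5

Candidate routes:
6 - 1 - 9 - 7 - 5: 1+1+1+6 = 9
6 - 1 - 5: 1+7 = 8
6 - 5: 6 = 6
Cheapest is 6 - 5 at 6.
So from 6 the first move is to 5.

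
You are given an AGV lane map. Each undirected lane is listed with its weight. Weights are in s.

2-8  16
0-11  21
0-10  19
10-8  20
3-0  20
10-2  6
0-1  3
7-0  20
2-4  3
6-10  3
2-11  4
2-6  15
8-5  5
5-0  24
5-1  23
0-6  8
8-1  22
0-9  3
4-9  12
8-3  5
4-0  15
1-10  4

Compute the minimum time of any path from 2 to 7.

33 s

Settle nodes by increasing distance from 2:
2: 0
4: 3  (via 2)
11: 4  (via 2)
10: 6  (via 2)
6: 9  (via 10)
1: 10  (via 10)
0: 13  (via 1)
9: 15  (via 4)
8: 16  (via 2)
3: 21  (via 8)
5: 21  (via 8)
7: 33  (via 0)
Shortest route: 2–10–1–0–7 = 33 s.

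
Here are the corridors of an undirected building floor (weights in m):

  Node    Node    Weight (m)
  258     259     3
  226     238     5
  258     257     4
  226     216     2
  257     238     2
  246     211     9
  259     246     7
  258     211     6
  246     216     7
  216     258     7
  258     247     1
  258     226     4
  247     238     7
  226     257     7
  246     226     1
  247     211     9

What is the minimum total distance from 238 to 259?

Compare a few routes:
238 - 257 - 258 - 259: 2+4+3 = 9
238 - 247 - 258 - 259: 7+1+3 = 11
Cheapest is 238 - 257 - 258 - 259 at 9 m.

9 m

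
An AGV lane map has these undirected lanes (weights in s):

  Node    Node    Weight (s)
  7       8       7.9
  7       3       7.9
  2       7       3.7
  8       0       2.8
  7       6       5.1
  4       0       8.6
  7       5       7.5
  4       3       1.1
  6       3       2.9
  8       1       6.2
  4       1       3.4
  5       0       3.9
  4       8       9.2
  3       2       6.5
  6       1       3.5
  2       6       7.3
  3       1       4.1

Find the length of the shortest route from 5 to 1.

Settle nodes by increasing distance from 5:
5: 0
0: 3.9  (via 5)
8: 6.7  (via 0)
7: 7.5  (via 5)
2: 11.2  (via 7)
4: 12.5  (via 0)
6: 12.6  (via 7)
1: 12.9  (via 8)
Shortest route: 5 → 0 → 8 → 1 = 12.9 s.

12.9 s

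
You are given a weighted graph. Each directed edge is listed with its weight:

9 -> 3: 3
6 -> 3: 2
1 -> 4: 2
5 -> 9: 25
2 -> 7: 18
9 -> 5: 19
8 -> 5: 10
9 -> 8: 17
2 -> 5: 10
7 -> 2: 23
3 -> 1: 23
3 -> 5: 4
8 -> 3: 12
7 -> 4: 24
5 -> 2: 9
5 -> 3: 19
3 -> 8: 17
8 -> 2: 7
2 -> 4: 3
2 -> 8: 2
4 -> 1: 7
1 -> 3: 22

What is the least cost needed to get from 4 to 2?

Running Dijkstra from 4:
4: 0
1: 7  (via 4)
3: 29  (via 1)
5: 33  (via 3)
2: 42  (via 5)
Shortest route: 4–1–3–5–2 = 42.

42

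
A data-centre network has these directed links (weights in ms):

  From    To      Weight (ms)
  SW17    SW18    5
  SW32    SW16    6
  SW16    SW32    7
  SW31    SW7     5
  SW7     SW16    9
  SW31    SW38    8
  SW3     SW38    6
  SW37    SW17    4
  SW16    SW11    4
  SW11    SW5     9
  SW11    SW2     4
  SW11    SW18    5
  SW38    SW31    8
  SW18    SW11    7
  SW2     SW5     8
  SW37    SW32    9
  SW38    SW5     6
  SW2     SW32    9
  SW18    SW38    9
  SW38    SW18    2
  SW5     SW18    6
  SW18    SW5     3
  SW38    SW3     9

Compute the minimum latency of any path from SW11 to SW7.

Candidate routes:
SW11–SW18–SW38–SW31–SW7: 5+9+8+5 = 27
SW11–SW5–SW18–SW38–SW31–SW7: 9+6+9+8+5 = 37
The minimum is 27 ms via SW11–SW18–SW38–SW31–SW7.

27 ms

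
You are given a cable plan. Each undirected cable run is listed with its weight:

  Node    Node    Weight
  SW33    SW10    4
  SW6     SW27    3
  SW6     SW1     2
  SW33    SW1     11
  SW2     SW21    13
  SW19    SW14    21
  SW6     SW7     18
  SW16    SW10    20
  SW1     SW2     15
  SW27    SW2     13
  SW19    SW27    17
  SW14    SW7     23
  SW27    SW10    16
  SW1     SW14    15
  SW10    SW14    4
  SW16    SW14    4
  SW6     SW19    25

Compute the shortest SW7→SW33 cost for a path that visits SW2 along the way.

Shortest SW7→SW2: SW7 → SW6 → SW27 → SW2 = 34
Shortest SW2→SW33: SW2 → SW1 → SW33 = 26
Total via SW2: 34 + 26 = 60.

60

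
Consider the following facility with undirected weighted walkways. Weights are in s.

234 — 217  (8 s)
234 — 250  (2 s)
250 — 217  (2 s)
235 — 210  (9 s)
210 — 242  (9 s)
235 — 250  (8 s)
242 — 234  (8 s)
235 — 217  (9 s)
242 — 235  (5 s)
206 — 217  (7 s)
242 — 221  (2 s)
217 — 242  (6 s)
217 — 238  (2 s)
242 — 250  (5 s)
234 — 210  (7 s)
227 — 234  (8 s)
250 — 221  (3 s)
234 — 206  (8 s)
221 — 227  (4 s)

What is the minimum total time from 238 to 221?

Settle nodes by increasing distance from 238:
238: 0
217: 2  (via 238)
250: 4  (via 217)
234: 6  (via 250)
221: 7  (via 250)
Shortest route: 238 → 217 → 250 → 221 = 7 s.

7 s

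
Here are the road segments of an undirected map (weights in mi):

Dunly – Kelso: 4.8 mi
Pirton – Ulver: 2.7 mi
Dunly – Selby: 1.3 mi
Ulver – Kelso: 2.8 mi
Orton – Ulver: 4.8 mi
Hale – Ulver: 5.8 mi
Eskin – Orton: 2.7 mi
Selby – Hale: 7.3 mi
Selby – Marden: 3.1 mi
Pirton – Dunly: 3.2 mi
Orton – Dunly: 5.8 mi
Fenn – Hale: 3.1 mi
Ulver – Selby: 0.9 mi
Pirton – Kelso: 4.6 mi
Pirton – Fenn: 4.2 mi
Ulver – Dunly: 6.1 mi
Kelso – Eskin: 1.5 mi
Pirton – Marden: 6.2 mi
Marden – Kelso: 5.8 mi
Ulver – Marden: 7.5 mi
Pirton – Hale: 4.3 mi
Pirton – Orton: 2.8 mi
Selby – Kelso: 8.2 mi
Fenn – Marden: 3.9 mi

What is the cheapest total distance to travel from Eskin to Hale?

Candidate routes:
Eskin–Kelso–Pirton–Hale: 1.5+4.6+4.3 = 10.4
Eskin–Kelso–Ulver–Hale: 1.5+2.8+5.8 = 10.1
Eskin–Orton–Pirton–Hale: 2.7+2.8+4.3 = 9.8
Cheapest is Eskin–Orton–Pirton–Hale at 9.8 mi.

9.8 mi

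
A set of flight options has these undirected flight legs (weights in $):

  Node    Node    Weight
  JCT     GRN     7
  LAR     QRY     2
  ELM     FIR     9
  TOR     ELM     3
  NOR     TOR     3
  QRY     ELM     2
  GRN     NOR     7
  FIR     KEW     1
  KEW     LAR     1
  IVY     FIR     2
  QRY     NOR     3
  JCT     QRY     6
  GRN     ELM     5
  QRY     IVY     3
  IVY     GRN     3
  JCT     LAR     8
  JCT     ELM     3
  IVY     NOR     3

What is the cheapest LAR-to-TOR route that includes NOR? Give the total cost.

$8

Best LAR to NOR: LAR–QRY–NOR costing 5
Shortest NOR→TOR: NOR–TOR = 3
Total via NOR: 5 + 3 = $8.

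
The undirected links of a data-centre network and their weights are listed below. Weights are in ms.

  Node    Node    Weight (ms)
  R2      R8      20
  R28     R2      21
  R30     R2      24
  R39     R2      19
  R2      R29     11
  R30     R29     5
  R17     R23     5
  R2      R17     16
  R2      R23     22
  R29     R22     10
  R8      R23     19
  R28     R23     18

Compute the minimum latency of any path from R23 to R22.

Candidate routes:
R23–R2–R29–R22: 22+11+10 = 43
R23–R17–R2–R29–R22: 5+16+11+10 = 42
The minimum is 42 ms via R23–R17–R2–R29–R22.

42 ms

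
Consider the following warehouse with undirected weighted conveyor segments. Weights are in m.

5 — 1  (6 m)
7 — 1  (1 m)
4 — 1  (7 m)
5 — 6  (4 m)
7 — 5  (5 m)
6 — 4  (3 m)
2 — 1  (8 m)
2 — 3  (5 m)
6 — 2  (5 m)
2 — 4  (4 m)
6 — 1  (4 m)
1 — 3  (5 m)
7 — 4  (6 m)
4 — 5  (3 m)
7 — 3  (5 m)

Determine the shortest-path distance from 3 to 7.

Enumerating some paths:
3–1–7: 5+1 = 6
3–7: 5 = 5
The minimum is 5 m via 3–7.

5 m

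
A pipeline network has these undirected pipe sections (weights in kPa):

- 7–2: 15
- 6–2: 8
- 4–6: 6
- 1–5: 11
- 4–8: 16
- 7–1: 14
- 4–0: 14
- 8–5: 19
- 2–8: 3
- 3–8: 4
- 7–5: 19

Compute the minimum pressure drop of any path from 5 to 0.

49 kPa

Candidate routes:
5–7–2–8–4–0: 19+15+3+16+14 = 67
5–8–4–0: 19+16+14 = 49
5–7–2–6–4–0: 19+15+8+6+14 = 62
5–8–2–6–4–0: 19+3+8+6+14 = 50
The minimum is 49 kPa via 5–8–4–0.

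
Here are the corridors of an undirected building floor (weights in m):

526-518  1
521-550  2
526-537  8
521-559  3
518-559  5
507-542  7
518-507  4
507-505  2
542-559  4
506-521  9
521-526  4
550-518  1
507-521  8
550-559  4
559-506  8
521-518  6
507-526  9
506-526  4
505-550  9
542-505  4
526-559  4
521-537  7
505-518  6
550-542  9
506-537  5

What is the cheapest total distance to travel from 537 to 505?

Running Dijkstra from 537:
537: 0
506: 5  (via 537)
521: 7  (via 537)
526: 8  (via 537)
550: 9  (via 521)
518: 9  (via 526)
559: 10  (via 521)
507: 13  (via 518)
542: 14  (via 559)
505: 15  (via 518)
Shortest route: 537 → 526 → 518 → 505 = 15 m.

15 m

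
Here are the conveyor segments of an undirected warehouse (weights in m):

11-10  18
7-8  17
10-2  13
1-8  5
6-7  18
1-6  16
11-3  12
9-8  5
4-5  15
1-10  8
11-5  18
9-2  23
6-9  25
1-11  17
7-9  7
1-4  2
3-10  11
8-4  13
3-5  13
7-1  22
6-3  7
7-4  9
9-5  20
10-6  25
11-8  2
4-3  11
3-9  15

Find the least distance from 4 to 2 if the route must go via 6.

Best 4 to 6: 4–1–6 costing 18
Best 6 to 2: 6–3–10–2 costing 31
Total via 6: 18 + 31 = 49 m.

49 m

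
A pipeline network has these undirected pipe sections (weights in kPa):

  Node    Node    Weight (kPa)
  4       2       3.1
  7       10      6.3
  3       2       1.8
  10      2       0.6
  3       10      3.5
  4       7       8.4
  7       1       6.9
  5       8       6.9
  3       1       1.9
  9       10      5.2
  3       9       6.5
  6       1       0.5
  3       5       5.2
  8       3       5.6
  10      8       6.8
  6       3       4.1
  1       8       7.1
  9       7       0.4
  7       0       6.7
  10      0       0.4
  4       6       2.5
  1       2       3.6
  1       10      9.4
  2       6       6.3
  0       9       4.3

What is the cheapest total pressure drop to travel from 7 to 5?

12.1 kPa

Candidate routes:
7 → 9 → 10 → 2 → 3 → 5: 0.4+5.2+0.6+1.8+5.2 = 13.2
7 → 9 → 0 → 10 → 2 → 3 → 5: 0.4+4.3+0.4+0.6+1.8+5.2 = 12.7
7 → 9 → 0 → 10 → 3 → 5: 0.4+4.3+0.4+3.5+5.2 = 13.8
7 → 9 → 3 → 5: 0.4+6.5+5.2 = 12.1
Cheapest is 7 → 9 → 3 → 5 at 12.1 kPa.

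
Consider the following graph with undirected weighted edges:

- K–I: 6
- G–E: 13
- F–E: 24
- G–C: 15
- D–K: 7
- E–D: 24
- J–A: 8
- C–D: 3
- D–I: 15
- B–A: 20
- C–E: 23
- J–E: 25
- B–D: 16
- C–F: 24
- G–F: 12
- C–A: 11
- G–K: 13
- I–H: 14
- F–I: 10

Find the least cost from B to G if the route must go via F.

Best B to F: B → D → K → I → F costing 39
Best F to G: F → G costing 12
Total via F: 39 + 12 = 51.

51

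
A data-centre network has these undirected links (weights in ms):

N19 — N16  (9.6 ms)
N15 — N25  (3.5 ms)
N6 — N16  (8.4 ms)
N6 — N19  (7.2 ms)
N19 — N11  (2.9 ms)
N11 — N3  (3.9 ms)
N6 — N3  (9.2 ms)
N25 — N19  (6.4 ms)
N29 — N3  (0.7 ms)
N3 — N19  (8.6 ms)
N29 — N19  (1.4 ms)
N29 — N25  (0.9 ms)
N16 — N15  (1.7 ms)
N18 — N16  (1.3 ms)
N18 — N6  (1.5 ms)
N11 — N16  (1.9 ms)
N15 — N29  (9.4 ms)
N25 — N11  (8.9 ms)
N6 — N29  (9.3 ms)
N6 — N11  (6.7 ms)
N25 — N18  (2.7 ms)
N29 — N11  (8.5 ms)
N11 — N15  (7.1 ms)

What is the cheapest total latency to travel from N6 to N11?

4.7 ms

Candidate routes:
N6 → N11: 6.7 = 6.7
N6 → N18 → N16 → N11: 1.5+1.3+1.9 = 4.7
N6 → N18 → N25 → N29 → N19 → N11: 1.5+2.7+0.9+1.4+2.9 = 9.4
The minimum is 4.7 ms via N6 → N18 → N16 → N11.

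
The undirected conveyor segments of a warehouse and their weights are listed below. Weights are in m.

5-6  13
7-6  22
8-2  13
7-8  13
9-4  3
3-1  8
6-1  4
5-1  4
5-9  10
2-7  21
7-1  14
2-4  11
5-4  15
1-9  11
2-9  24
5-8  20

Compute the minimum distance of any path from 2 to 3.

33 m

Compare a few routes:
2 - 4 - 9 - 5 - 1 - 3: 11+3+10+4+8 = 36
2 - 4 - 5 - 1 - 3: 11+15+4+8 = 38
2 - 4 - 9 - 1 - 3: 11+3+11+8 = 33
Cheapest is 2 - 4 - 9 - 1 - 3 at 33 m.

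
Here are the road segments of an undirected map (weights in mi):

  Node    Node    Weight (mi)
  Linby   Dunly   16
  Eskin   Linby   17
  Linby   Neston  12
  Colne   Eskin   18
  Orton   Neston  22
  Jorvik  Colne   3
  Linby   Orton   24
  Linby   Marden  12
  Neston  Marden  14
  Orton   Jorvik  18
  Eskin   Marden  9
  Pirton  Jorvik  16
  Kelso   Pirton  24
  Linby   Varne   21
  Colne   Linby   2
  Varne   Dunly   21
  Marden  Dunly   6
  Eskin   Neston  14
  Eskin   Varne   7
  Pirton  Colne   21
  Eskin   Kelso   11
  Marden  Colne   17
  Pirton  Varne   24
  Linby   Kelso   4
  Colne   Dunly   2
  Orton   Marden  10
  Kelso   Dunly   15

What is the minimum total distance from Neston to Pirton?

33 mi

Running Dijkstra from Neston:
Neston: 0
Linby: 12  (via Neston)
Marden: 14  (via Neston)
Eskin: 14  (via Neston)
Colne: 14  (via Linby)
Dunly: 16  (via Colne)
Kelso: 16  (via Linby)
Jorvik: 17  (via Colne)
Varne: 21  (via Eskin)
Orton: 22  (via Neston)
Pirton: 33  (via Jorvik)
Shortest route: Neston → Linby → Colne → Jorvik → Pirton = 33 mi.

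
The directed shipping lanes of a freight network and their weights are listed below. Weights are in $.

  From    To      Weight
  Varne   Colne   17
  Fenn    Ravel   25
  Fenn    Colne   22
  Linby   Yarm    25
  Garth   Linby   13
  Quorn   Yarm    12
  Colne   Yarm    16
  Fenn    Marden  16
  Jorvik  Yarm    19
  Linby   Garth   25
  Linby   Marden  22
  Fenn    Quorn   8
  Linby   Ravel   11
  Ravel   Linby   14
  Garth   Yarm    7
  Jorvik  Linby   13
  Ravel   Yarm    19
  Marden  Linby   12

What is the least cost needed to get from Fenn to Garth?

Settle nodes by increasing distance from Fenn:
Fenn: 0
Quorn: 8  (via Fenn)
Marden: 16  (via Fenn)
Yarm: 20  (via Quorn)
Colne: 22  (via Fenn)
Ravel: 25  (via Fenn)
Linby: 28  (via Marden)
Garth: 53  (via Linby)
Shortest route: Fenn → Marden → Linby → Garth = $53.

$53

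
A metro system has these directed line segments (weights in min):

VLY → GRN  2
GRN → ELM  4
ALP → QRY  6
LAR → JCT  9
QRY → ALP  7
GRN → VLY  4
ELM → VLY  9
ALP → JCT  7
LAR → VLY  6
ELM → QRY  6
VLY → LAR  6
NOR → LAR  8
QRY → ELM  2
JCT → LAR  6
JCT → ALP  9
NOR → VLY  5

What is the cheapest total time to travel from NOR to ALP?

24 min

Settle nodes by increasing distance from NOR:
NOR: 0
VLY: 5  (via NOR)
GRN: 7  (via VLY)
LAR: 8  (via NOR)
ELM: 11  (via GRN)
QRY: 17  (via ELM)
JCT: 17  (via LAR)
ALP: 24  (via QRY)
Shortest route: NOR–VLY–GRN–ELM–QRY–ALP = 24 min.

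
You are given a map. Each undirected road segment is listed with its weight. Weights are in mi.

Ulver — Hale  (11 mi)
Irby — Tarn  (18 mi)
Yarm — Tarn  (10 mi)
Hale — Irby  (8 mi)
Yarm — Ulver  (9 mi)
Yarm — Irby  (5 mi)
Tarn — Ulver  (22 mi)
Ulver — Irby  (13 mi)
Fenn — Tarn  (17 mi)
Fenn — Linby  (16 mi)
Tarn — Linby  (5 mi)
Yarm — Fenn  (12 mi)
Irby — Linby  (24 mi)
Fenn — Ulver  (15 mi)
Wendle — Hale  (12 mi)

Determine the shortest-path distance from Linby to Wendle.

40 mi

Settle nodes by increasing distance from Linby:
Linby: 0
Tarn: 5  (via Linby)
Yarm: 15  (via Tarn)
Fenn: 16  (via Linby)
Irby: 20  (via Yarm)
Ulver: 24  (via Yarm)
Hale: 28  (via Irby)
Wendle: 40  (via Hale)
Shortest route: Linby → Tarn → Yarm → Irby → Hale → Wendle = 40 mi.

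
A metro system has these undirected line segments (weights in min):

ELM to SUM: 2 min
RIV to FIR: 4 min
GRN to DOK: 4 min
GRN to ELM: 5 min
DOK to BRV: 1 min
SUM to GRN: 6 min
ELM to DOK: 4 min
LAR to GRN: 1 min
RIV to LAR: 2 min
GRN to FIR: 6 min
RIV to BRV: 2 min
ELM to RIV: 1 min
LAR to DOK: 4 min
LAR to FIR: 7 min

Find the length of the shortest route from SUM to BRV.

5 min

Enumerating some paths:
SUM - GRN - DOK - BRV: 6+4+1 = 11
SUM - ELM - DOK - BRV: 2+4+1 = 7
SUM - ELM - RIV - BRV: 2+1+2 = 5
SUM - ELM - RIV - LAR - DOK - BRV: 2+1+2+4+1 = 10
The minimum is 5 min via SUM - ELM - RIV - BRV.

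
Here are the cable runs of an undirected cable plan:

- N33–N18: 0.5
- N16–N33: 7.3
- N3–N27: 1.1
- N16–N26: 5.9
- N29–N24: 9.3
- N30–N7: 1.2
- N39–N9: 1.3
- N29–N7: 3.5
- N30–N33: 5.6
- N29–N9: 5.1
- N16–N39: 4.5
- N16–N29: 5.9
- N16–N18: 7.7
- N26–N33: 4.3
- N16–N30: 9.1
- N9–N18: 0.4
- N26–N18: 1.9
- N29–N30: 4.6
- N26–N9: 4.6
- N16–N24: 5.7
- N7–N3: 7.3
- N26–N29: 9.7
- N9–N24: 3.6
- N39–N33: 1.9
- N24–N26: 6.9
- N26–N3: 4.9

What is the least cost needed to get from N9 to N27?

Candidate routes:
N9 → N26 → N3 → N27: 4.6+4.9+1.1 = 10.6
N9 → N18 → N26 → N3 → N27: 0.4+1.9+4.9+1.1 = 8.3
Cheapest is N9 → N18 → N26 → N3 → N27 at 8.3.

8.3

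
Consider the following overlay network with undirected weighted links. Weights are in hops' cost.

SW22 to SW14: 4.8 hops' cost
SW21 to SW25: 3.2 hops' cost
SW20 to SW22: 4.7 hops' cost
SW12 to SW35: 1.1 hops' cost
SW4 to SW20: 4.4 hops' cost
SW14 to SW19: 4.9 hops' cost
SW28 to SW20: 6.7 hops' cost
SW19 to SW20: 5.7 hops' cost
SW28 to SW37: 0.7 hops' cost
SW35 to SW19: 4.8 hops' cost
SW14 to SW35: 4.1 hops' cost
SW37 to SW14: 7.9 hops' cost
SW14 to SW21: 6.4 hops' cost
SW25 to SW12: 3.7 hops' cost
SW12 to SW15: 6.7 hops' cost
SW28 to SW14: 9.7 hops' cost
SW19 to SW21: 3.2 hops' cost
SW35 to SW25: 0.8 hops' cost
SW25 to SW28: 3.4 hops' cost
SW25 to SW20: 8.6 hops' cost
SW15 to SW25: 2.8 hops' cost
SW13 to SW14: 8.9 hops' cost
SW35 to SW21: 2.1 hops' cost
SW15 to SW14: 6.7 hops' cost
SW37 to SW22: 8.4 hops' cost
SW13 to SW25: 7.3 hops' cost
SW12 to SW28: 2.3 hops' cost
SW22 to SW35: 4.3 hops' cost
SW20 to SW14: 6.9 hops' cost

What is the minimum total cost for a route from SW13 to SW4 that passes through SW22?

Shortest SW13→SW22: SW13–SW25–SW35–SW22 = 12.4
Best SW22 to SW4: SW22–SW20–SW4 costing 9.1
Total via SW22: 12.4 + 9.1 = 21.5 hops' cost.

21.5 hops' cost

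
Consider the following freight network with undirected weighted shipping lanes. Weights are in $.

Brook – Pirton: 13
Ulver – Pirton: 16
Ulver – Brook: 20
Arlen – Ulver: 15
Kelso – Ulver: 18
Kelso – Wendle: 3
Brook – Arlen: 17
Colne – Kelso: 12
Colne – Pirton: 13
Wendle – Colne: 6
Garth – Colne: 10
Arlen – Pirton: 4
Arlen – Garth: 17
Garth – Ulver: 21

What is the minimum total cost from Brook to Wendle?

$32

Settle nodes by increasing distance from Brook:
Brook: 0
Pirton: 13  (via Brook)
Arlen: 17  (via Brook)
Ulver: 20  (via Brook)
Colne: 26  (via Pirton)
Wendle: 32  (via Colne)
Shortest route: Brook–Pirton–Colne–Wendle = $32.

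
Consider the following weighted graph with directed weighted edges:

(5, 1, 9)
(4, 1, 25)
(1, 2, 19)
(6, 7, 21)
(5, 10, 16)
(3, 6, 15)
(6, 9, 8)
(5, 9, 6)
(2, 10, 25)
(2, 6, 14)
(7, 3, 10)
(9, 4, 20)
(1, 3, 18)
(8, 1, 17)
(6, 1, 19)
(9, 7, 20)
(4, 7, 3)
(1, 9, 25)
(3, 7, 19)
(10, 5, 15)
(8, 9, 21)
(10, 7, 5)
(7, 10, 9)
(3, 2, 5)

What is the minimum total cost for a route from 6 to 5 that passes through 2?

Shortest 6→2: 6 → 7 → 3 → 2 = 36
Shortest 2→5: 2 → 10 → 5 = 40
Total via 2: 36 + 40 = 76.

76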